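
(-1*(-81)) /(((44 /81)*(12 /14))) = 173.97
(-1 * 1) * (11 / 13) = -11 / 13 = -0.85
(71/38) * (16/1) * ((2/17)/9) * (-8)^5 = -37224448/2907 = -12805.11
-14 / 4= -7 / 2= -3.50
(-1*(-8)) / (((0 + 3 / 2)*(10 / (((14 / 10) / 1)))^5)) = 16807 / 58593750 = 0.00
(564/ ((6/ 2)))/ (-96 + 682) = 94/ 293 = 0.32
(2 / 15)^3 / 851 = 8 / 2872125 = 0.00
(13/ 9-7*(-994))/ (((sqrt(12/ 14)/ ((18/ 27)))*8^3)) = 62635*sqrt(42)/ 41472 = 9.79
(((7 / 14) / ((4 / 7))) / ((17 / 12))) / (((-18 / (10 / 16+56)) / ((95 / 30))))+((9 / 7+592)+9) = 13620443 / 22848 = 596.13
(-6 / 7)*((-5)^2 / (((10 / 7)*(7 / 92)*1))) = -197.14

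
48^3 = 110592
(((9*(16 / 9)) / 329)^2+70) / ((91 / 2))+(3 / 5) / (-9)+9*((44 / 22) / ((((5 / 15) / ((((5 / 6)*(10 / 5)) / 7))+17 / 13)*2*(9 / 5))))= 86292051049 / 26003817840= 3.32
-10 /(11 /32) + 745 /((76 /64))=125040 /209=598.28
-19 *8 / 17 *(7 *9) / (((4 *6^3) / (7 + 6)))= -1729 / 204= -8.48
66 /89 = 0.74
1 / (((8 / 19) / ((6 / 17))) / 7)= 399 / 68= 5.87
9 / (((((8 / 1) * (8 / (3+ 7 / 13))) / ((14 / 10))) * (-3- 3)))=-483 / 4160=-0.12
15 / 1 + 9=24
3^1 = 3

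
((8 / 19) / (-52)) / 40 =-1 / 4940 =-0.00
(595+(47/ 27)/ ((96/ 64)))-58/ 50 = 1204876/ 2025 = 595.00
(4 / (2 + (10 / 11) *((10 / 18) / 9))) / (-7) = -0.28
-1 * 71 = -71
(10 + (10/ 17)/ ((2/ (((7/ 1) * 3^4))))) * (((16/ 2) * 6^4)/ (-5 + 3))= -15577920/ 17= -916348.24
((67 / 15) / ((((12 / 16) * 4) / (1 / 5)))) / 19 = 0.02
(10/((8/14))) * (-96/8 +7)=-175/2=-87.50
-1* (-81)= 81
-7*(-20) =140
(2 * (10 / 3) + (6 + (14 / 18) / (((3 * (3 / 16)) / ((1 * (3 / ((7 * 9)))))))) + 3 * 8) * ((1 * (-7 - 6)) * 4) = -464152 / 243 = -1910.09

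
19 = 19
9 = 9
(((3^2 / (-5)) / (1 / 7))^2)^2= 25204.74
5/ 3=1.67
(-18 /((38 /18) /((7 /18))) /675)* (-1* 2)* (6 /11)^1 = 28 /5225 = 0.01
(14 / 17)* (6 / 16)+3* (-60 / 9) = -1339 / 68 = -19.69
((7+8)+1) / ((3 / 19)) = 304 / 3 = 101.33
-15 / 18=-5 / 6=-0.83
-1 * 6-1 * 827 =-833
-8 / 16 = -1 / 2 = -0.50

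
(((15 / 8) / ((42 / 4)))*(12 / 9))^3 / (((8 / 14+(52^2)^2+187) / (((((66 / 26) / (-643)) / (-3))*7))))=11 / 646887370311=0.00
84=84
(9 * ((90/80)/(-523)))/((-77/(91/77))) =1053/3543848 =0.00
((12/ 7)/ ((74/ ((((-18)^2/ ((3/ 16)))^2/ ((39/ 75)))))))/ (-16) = -27993600/ 3367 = -8314.11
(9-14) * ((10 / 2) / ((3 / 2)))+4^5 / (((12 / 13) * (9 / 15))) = 16490 / 9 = 1832.22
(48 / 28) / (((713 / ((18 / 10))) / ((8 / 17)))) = 864 / 424235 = 0.00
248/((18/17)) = 2108/9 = 234.22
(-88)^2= 7744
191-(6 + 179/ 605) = 111746/ 605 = 184.70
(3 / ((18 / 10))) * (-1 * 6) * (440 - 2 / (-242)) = -532410 / 121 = -4400.08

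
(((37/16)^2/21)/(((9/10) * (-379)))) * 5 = -34225/9168768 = -0.00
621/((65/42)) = 26082/65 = 401.26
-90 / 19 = -4.74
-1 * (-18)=18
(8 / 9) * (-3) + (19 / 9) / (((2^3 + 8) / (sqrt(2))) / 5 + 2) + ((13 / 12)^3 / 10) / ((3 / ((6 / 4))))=-1541741 / 241920 + 190 * sqrt(2) / 63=-2.11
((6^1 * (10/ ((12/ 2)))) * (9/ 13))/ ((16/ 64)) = 360/ 13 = 27.69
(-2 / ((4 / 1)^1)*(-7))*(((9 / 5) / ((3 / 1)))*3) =63 / 10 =6.30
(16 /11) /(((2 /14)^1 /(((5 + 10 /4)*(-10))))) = -8400 /11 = -763.64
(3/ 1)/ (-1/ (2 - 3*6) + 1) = 48/ 17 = 2.82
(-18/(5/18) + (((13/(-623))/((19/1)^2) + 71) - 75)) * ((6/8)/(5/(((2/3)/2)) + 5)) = -2.58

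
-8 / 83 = -0.10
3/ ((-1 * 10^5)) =-3/ 100000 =-0.00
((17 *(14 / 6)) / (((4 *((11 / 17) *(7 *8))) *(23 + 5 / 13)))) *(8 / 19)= 3757 / 762432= 0.00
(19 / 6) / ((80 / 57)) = 361 / 160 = 2.26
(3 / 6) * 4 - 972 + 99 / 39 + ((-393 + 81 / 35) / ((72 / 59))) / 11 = -59853733 / 60060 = -996.57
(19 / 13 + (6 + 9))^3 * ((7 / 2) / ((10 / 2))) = 34301204 / 10985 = 3122.55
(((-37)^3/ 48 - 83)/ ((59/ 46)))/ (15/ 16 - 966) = 2513302/ 2733057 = 0.92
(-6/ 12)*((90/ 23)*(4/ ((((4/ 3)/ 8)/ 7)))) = -7560/ 23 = -328.70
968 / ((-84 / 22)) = -5324 / 21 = -253.52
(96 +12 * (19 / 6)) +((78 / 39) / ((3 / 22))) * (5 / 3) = 158.44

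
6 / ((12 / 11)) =11 / 2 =5.50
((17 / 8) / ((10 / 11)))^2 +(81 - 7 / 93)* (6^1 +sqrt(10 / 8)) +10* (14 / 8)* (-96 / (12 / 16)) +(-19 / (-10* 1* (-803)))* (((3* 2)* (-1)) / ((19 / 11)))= -25330819713 / 14483200 +3763* sqrt(5) / 93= -1658.50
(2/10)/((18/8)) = 4/45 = 0.09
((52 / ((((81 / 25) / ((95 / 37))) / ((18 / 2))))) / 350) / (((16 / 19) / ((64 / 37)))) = 187720 / 86247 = 2.18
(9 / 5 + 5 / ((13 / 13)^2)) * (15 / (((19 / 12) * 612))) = 2 / 19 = 0.11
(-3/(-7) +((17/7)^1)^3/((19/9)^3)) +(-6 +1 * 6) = 4589850/2352637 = 1.95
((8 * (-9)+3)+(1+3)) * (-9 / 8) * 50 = 14625 / 4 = 3656.25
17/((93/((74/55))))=1258/5115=0.25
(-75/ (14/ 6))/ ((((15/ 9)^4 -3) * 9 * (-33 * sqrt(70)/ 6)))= 405 * sqrt(70)/ 205898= 0.02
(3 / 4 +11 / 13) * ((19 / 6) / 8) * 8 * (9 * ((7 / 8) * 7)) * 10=1159095 / 416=2786.29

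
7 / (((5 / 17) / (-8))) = -952 / 5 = -190.40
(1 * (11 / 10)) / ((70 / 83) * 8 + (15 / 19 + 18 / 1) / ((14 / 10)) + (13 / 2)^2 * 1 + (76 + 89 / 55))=381634 / 48584167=0.01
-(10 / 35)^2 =-4 / 49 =-0.08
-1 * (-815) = 815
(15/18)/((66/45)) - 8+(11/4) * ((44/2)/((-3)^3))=-11491/1188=-9.67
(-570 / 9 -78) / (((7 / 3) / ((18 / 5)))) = -7632 / 35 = -218.06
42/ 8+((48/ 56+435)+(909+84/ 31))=1174245/ 868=1352.82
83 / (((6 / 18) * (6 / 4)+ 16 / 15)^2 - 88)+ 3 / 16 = -964227 / 1231856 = -0.78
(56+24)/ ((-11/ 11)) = -80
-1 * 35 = -35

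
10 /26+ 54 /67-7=-5060 /871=-5.81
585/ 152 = 3.85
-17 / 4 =-4.25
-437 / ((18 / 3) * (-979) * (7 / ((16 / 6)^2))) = 13984 / 185031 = 0.08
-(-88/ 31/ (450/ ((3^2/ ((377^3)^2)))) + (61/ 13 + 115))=-266327519427275512656/ 2225101383389833975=-119.69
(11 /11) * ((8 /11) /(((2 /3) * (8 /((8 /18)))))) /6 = 1 /99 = 0.01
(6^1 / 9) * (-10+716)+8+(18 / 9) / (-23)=33022 / 69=478.58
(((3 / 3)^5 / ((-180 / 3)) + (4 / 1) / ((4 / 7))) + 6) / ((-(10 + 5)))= -779 / 900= -0.87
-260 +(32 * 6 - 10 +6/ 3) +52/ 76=-75.32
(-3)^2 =9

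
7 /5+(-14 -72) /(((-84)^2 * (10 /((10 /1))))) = 24481 /17640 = 1.39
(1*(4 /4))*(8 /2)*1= 4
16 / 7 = 2.29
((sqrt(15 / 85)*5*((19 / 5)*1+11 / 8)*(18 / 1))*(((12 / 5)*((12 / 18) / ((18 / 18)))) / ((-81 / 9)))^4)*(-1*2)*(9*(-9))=47104*sqrt(51) / 10625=31.66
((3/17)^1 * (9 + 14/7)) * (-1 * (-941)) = 31053/17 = 1826.65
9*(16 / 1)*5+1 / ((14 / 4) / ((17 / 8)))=20177 / 28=720.61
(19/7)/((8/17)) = 323/56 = 5.77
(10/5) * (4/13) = 8/13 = 0.62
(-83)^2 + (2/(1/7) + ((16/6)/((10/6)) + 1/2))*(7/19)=6894.93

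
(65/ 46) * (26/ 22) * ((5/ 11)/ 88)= 4225/ 489808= 0.01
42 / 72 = 0.58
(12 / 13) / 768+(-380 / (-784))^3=2815881 / 24470992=0.12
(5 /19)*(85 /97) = 425 /1843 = 0.23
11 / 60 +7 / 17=607 / 1020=0.60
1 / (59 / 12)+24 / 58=1056 / 1711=0.62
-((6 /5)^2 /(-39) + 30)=-9738 /325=-29.96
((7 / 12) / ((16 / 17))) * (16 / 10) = 119 / 120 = 0.99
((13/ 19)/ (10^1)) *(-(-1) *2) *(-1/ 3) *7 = -91/ 285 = -0.32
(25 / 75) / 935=1 / 2805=0.00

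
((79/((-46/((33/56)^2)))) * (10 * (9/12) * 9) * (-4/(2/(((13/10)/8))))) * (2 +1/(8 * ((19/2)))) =4620122793/175415296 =26.34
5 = 5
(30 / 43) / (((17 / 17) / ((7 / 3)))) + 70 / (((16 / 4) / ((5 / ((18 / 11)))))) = 85295 / 1548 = 55.10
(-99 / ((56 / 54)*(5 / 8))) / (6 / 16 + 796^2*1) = -42768 / 177412585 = -0.00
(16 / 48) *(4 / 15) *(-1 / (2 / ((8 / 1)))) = -16 / 45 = -0.36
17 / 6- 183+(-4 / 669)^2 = -180.17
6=6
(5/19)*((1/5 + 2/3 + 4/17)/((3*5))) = 281/14535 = 0.02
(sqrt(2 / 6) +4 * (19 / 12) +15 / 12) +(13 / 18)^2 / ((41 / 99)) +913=sqrt(3) / 3 +340160 / 369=922.42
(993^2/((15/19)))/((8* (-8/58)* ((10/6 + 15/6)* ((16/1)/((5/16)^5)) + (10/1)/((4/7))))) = -13582824975/268645456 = -50.56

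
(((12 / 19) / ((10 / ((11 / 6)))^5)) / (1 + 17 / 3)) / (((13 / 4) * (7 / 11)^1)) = 0.00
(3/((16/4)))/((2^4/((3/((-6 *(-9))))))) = 0.00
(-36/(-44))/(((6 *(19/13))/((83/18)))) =1079/2508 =0.43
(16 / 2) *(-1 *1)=-8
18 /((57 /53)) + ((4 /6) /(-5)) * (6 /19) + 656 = 63906 /95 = 672.69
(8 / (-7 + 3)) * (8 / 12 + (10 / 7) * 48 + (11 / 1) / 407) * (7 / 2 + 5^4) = -22550161 / 259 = -87066.26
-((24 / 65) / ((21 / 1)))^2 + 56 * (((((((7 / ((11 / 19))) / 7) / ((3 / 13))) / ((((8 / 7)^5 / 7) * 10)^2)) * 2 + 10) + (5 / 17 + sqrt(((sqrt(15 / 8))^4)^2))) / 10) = 27479027870922958793 / 311763690061824000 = 88.14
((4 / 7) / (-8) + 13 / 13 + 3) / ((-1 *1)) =-55 / 14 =-3.93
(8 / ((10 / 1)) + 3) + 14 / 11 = 279 / 55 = 5.07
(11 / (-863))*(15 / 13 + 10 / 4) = -1045 / 22438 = -0.05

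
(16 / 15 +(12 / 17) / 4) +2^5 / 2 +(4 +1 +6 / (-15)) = 1114 / 51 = 21.84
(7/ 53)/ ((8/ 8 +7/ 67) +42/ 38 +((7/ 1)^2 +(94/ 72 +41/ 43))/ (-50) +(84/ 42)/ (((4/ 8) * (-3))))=-689711400/ 776909881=-0.89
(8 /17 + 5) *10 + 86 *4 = 6778 /17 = 398.71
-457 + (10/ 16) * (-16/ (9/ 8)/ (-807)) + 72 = -2796175/ 7263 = -384.99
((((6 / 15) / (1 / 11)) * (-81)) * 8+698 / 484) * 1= -3448207 / 1210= -2849.76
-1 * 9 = -9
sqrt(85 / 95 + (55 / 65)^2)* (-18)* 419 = -15084* sqrt(24567) / 247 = -9571.84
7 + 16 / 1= 23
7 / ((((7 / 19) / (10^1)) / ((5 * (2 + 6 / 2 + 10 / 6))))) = 6333.33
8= 8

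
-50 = -50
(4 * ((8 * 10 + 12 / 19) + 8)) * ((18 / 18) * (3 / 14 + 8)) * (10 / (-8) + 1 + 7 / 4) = 580980 / 133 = 4368.27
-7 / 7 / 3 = -1 / 3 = -0.33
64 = 64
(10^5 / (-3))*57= -1900000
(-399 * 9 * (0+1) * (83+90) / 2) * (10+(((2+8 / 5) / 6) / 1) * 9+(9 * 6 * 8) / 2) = -718778151 / 10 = -71877815.10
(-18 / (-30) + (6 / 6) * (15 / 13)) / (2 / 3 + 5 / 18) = 2052 / 1105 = 1.86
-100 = -100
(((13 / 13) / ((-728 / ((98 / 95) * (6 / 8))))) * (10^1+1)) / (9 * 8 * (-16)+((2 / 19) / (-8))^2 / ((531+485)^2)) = 4530571584 / 446457821921215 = 0.00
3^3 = 27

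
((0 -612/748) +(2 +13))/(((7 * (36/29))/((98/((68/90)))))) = 211.68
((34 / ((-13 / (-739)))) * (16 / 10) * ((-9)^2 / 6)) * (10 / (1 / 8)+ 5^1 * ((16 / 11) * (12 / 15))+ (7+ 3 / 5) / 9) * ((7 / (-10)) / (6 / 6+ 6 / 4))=-90539832432 / 89375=-1013033.09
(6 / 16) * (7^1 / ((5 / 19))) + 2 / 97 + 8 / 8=11.00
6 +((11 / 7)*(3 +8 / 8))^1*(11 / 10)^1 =452 / 35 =12.91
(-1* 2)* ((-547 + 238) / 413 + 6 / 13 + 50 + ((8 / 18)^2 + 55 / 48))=-355264085 / 3479112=-102.11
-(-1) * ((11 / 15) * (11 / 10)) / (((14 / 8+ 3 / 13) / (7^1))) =22022 / 7725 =2.85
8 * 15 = 120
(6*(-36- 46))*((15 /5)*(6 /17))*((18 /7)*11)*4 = -7013952 /119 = -58940.77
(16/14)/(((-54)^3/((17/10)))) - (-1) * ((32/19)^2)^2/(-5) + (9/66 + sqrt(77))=-1454556350672/987566673555 + sqrt(77)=7.30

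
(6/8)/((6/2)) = 1/4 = 0.25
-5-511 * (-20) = 10215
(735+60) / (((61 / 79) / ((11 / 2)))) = 690855 / 122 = 5662.75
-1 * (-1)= 1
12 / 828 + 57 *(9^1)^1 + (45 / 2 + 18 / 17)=1258801 / 2346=536.57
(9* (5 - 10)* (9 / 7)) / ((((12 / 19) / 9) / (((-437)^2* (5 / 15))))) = -1469506455 / 28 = -52482373.39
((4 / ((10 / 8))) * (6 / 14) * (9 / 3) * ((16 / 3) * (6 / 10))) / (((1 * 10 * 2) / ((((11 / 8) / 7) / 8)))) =99 / 6125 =0.02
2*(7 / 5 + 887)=8884 / 5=1776.80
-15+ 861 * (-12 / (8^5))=-125463 / 8192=-15.32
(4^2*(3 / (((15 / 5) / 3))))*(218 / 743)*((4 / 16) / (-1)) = -2616 / 743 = -3.52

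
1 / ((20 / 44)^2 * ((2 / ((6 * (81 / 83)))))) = 29403 / 2075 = 14.17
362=362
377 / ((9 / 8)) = 3016 / 9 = 335.11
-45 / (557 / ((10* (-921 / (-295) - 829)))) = 21927060 / 32863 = 667.23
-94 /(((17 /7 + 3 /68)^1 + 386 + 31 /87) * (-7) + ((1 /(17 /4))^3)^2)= 0.03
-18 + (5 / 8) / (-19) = -2741 / 152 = -18.03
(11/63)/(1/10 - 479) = -0.00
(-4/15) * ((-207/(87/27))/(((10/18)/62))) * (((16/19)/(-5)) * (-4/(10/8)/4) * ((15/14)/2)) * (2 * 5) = 133062912/96425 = 1379.96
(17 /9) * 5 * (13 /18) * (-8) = -4420 /81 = -54.57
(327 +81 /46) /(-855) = -5041 /13110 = -0.38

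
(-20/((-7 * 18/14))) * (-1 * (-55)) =1100/9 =122.22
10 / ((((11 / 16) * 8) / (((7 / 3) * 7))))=980 / 33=29.70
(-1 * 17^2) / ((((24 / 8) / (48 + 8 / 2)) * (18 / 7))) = -52598 / 27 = -1948.07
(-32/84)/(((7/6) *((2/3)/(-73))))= 1752/49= 35.76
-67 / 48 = -1.40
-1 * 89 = -89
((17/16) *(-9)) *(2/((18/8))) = -17/2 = -8.50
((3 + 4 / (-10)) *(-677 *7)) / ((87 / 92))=-5667844 / 435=-13029.53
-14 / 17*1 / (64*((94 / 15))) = -105 / 51136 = -0.00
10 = 10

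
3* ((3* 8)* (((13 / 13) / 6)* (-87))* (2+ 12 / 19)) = -52200 / 19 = -2747.37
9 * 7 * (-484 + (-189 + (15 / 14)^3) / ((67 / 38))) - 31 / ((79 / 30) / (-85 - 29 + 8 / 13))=-483715779945 / 13486564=-35866.49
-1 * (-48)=48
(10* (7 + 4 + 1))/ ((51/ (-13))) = -520/ 17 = -30.59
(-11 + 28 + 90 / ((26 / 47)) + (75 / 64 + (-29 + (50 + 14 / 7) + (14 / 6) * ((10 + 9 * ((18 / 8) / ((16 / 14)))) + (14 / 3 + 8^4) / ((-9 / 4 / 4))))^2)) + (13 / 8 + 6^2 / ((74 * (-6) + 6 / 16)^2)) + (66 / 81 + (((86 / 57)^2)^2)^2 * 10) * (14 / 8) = 45729674546760449683718318241449 / 159686532769297579508736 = 286371516.46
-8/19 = -0.42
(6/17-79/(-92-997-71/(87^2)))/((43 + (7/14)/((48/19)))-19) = 715457268/40689117449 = 0.02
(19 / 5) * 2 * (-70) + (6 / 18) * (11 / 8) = -12757 / 24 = -531.54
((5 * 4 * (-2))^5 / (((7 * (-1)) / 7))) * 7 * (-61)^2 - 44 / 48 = 2667212799999.08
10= 10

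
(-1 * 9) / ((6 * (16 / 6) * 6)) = -3 / 32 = -0.09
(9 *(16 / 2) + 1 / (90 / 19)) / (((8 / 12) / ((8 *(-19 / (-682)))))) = 123481 / 5115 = 24.14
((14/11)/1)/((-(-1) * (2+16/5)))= 35/143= 0.24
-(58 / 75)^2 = -3364 / 5625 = -0.60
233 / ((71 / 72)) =16776 / 71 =236.28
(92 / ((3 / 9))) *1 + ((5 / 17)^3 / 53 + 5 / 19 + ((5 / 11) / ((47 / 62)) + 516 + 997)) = 4578114276633 / 2557801147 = 1789.86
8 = 8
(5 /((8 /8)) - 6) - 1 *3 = -4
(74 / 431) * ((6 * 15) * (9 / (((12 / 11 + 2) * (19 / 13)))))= 4285710 / 139213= 30.79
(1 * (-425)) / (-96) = 425 / 96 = 4.43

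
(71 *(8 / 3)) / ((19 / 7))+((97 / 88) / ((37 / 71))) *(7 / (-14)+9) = 32565215 / 371184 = 87.73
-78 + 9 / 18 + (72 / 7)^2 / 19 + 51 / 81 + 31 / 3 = -3065147 / 50274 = -60.97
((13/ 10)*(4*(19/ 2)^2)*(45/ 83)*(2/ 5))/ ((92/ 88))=929214/ 9545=97.35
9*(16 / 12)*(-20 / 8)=-30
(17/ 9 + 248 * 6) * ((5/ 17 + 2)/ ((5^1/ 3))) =174317/ 85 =2050.79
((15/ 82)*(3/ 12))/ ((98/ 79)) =1185/ 32144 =0.04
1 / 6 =0.17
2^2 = 4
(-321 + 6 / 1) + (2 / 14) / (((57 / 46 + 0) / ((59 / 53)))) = -6658591 / 21147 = -314.87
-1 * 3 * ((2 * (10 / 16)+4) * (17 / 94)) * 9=-25.64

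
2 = 2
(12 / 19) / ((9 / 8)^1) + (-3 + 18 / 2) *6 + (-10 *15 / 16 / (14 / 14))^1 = 12397 / 456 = 27.19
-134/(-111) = 134/111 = 1.21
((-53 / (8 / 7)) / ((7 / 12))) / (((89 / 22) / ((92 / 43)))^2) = -325677792 / 14645929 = -22.24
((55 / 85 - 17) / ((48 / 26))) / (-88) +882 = 15835471 / 17952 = 882.10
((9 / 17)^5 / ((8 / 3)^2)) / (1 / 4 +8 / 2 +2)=531441 / 567942800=0.00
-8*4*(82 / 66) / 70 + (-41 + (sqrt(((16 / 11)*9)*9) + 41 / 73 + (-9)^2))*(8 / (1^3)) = 288*sqrt(11) / 11 + 27311752 / 84315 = 410.76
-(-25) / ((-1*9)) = -25 / 9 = -2.78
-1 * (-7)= 7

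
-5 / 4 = -1.25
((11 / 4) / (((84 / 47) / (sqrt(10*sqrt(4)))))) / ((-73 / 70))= -2585*sqrt(5) / 876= -6.60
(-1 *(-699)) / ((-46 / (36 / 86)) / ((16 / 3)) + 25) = 159.01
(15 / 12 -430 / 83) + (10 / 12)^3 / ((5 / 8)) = -26935 / 8964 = -3.00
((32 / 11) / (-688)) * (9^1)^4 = -13122 / 473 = -27.74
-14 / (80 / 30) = -21 / 4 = -5.25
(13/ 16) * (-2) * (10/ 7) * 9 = -585/ 28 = -20.89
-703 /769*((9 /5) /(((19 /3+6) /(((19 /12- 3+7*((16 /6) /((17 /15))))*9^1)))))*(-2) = 4726269 /130730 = 36.15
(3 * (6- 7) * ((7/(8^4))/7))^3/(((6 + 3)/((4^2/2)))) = -3/8589934592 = -0.00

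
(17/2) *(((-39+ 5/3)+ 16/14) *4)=-25840/21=-1230.48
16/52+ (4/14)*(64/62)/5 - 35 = -488503/14105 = -34.63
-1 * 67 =-67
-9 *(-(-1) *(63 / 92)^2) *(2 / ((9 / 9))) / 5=-35721 / 21160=-1.69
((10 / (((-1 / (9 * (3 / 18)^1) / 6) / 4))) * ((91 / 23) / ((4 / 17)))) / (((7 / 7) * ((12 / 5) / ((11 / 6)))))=-425425 / 92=-4624.18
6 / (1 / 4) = 24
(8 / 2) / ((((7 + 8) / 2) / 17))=136 / 15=9.07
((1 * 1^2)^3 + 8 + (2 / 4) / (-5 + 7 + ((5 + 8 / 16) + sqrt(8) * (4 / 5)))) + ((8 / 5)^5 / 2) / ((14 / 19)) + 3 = 2146193849 / 111846875 - 80 * sqrt(2) / 5113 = 19.17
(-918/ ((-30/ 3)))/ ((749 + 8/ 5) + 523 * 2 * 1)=459/ 8983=0.05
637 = 637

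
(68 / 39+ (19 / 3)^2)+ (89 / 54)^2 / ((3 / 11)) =5892587 / 113724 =51.81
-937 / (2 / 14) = -6559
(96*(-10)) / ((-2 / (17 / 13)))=8160 / 13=627.69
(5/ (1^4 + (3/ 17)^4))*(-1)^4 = 417605/ 83602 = 5.00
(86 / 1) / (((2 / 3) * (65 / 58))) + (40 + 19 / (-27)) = 270979 / 1755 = 154.40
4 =4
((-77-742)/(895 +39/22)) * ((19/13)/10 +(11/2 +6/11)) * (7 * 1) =-39.58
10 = 10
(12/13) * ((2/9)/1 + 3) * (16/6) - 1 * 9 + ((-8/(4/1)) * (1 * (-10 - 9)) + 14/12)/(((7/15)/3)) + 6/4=206566/819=252.22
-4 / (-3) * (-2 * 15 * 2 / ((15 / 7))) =-112 / 3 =-37.33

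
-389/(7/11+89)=-4279/986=-4.34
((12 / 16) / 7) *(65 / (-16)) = -195 / 448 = -0.44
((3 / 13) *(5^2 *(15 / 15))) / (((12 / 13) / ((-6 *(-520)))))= 19500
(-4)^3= -64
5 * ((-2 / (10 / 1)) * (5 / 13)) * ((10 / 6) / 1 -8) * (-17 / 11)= -1615 / 429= -3.76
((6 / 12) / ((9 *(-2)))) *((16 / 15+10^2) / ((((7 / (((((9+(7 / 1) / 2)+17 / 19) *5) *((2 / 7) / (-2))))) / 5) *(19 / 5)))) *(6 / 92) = 4822775 / 14646492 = 0.33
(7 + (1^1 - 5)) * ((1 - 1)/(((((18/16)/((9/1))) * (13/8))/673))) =0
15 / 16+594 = 9519 / 16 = 594.94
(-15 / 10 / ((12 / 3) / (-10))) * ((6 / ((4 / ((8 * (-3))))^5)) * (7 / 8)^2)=-535815 / 4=-133953.75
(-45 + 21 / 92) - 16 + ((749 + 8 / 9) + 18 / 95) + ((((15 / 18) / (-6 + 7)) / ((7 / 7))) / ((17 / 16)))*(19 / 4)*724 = 4528577803 / 1337220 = 3386.56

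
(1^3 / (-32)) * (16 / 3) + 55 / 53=277 / 318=0.87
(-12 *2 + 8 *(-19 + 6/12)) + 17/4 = -167.75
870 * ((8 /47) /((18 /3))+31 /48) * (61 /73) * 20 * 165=11098927125 /6862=1617447.85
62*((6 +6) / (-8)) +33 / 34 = -3129 / 34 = -92.03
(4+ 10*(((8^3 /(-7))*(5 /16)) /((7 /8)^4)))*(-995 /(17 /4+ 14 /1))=25815760560 /1226911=21041.27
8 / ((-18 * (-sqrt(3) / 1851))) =2468 * sqrt(3) / 9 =474.97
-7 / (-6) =7 / 6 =1.17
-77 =-77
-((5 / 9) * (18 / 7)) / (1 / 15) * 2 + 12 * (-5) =-720 / 7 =-102.86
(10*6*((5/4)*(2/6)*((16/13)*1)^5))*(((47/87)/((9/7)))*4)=34498150400/290722419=118.66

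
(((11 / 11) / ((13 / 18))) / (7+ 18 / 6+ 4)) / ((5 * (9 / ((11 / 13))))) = 11 / 5915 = 0.00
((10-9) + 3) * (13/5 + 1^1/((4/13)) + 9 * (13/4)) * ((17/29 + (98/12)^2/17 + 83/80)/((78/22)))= 219.66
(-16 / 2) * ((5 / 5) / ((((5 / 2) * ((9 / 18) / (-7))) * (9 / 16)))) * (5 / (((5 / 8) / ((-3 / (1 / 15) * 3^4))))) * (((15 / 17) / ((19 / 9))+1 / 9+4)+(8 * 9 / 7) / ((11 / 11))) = -11113242624 / 323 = -34406323.91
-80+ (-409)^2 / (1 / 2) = 334482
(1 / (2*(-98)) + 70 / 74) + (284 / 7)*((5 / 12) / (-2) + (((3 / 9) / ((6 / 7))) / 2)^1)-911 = -59434519 / 65268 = -910.62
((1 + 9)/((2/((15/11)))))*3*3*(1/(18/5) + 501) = 676725/22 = 30760.23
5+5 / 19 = 5.26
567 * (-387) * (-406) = 89088174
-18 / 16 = -9 / 8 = -1.12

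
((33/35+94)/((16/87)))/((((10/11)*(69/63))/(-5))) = -9540333/3680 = -2592.48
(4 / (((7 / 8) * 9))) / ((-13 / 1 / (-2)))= 64 / 819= 0.08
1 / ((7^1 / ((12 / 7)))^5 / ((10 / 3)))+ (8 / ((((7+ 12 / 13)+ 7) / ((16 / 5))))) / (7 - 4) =236226242368 / 411001487295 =0.57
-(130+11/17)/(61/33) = -73293/1037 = -70.68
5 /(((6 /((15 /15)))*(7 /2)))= 5 /21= 0.24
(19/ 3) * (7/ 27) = 133/ 81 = 1.64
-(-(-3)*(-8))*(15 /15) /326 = 12 /163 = 0.07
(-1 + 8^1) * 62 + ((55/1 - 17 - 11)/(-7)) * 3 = 2957/7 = 422.43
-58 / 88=-29 / 44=-0.66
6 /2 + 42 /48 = 31 /8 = 3.88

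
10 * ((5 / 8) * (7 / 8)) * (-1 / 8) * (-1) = 175 / 256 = 0.68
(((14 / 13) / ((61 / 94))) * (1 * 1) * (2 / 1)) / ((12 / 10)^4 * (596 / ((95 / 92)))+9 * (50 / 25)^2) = 39068750 / 14511854799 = 0.00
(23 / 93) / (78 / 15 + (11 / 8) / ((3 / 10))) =460 / 18197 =0.03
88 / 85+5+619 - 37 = 49983 / 85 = 588.04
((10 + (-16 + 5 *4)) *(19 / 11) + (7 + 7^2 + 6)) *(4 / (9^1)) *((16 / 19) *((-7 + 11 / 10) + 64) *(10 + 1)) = 20614.29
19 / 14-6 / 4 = -1 / 7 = -0.14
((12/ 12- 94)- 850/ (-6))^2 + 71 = 21955/ 9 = 2439.44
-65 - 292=-357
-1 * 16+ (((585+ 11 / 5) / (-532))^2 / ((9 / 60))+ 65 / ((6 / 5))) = 24563953 / 530670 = 46.29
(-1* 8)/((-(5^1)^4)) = 8/625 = 0.01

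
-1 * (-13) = 13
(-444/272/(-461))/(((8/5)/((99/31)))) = 54945/7774304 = 0.01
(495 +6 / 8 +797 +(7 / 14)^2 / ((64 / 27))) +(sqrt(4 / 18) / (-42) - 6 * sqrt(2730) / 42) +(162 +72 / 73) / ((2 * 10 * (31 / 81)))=1306.67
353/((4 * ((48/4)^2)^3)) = 353/11943936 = 0.00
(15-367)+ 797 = 445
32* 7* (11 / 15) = 2464 / 15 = 164.27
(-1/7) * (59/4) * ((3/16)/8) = -177/3584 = -0.05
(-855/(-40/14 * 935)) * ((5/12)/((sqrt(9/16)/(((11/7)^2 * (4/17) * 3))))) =0.31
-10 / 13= -0.77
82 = 82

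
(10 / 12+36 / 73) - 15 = -5989 / 438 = -13.67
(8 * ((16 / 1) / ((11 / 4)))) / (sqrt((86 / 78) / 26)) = 6656 * sqrt(258) / 473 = 226.03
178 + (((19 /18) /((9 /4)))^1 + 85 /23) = 339373 /1863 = 182.16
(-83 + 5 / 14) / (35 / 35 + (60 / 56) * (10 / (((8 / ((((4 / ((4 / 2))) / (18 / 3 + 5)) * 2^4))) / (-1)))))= 12727 / 446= 28.54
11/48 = 0.23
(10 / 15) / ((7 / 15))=1.43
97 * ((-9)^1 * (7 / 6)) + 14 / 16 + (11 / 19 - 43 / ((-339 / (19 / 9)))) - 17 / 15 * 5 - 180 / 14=-3360863875 / 3246264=-1035.30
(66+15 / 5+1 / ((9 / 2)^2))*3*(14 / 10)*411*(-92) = -493459204 / 45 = -10965760.09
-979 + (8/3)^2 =-8747/9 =-971.89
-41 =-41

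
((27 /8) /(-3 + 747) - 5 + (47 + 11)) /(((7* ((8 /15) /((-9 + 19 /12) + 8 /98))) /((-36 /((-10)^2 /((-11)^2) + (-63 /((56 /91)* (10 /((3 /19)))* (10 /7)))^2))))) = 159202991616693750 /89463749658199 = 1779.53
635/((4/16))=2540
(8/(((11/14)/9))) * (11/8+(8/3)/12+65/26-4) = 98/11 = 8.91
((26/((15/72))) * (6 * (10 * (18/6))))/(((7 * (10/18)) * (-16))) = -12636/35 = -361.03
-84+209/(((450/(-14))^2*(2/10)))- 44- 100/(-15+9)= -1117009/10125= -110.32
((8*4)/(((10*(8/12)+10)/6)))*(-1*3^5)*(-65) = 909792/5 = 181958.40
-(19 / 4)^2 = -361 / 16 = -22.56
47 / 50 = 0.94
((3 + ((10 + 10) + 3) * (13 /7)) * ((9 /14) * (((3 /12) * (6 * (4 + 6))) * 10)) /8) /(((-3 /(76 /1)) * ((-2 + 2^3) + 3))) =-76000 /49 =-1551.02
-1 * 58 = -58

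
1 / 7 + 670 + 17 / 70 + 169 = 58757 / 70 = 839.39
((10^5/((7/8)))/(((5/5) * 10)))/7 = 80000/49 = 1632.65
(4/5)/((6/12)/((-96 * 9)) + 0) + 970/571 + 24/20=-3938476/2855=-1379.50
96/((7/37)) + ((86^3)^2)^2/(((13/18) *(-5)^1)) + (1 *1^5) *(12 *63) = -20623005615944026629675636/455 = -45325287068008849735550.85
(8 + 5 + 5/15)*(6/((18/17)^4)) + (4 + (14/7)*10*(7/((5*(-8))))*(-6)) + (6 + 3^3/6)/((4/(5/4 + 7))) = 23158933/209952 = 110.31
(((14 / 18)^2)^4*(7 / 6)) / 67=40353607 / 17304781842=0.00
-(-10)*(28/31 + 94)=29420/31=949.03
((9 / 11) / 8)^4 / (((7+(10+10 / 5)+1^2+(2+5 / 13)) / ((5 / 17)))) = 142155 / 98889764864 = 0.00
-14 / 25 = -0.56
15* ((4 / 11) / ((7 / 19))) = 1140 / 77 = 14.81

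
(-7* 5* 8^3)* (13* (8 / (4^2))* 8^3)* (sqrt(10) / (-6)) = 31431859.36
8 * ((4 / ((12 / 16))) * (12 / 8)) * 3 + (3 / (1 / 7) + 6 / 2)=216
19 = 19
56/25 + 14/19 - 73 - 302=-176711/475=-372.02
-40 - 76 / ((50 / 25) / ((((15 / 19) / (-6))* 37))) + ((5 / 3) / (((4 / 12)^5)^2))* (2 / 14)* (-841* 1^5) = -82766000 / 7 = -11823714.29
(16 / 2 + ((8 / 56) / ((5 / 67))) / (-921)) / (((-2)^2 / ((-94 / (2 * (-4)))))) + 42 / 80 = 2477597 / 103152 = 24.02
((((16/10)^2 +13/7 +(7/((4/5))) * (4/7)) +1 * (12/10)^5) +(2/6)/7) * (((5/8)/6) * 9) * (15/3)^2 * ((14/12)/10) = 784421/24000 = 32.68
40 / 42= 20 / 21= 0.95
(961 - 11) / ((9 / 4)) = 3800 / 9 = 422.22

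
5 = 5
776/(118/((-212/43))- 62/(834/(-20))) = -34300752/992209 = -34.57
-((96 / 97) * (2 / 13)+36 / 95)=-63636 / 119795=-0.53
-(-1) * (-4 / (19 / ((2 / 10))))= -0.04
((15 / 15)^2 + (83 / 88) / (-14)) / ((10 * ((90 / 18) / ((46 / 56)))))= 26427 / 1724800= 0.02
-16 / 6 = -2.67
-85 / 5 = -17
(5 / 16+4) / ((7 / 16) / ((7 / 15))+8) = 69 / 143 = 0.48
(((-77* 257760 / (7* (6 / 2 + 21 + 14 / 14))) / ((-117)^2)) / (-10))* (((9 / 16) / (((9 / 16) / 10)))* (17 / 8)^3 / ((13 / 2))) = 12.23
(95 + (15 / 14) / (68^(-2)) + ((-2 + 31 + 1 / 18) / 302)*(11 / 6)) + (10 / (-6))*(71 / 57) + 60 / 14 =21913788509 / 4337928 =5051.67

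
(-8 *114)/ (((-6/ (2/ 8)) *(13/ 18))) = 684/ 13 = 52.62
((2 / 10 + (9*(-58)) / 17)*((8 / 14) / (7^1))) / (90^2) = -2593 / 8434125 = -0.00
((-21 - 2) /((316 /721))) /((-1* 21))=2369 /948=2.50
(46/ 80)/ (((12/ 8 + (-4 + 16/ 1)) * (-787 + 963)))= 23/ 95040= 0.00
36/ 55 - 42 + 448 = 22366/ 55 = 406.65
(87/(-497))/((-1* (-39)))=-29/6461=-0.00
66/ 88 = 3/ 4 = 0.75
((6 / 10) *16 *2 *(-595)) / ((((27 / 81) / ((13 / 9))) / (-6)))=297024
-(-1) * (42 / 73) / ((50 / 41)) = 861 / 1825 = 0.47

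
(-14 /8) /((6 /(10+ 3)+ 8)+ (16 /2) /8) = -91 /492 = -0.18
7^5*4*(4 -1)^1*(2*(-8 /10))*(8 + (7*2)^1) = -35496384 /5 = -7099276.80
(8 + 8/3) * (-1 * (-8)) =256/3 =85.33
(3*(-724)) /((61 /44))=-95568 /61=-1566.69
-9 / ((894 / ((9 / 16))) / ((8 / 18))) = -3 / 1192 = -0.00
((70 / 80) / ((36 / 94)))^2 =108241 / 20736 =5.22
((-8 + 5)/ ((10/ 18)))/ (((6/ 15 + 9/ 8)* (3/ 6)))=-7.08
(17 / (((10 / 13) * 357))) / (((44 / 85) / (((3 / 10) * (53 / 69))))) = 11713 / 425040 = 0.03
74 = 74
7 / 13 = 0.54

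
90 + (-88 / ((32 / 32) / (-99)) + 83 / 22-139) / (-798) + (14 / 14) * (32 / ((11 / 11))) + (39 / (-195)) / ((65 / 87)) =33328637 / 300300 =110.98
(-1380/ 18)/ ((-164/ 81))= 3105/ 82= 37.87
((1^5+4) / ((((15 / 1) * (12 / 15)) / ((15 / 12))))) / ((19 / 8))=25 / 114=0.22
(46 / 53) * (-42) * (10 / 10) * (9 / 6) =-2898 / 53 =-54.68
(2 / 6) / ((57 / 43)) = 43 / 171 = 0.25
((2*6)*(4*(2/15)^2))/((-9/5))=-64/135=-0.47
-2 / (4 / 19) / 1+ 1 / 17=-321 / 34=-9.44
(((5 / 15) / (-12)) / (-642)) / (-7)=-1 / 161784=-0.00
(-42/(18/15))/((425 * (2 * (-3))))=7/510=0.01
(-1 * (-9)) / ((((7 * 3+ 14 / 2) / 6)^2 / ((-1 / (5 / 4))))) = -0.33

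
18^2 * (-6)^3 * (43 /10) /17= -1504656 /85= -17701.84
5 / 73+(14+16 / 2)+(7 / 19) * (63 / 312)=3194067 / 144248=22.14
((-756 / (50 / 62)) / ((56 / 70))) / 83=-5859 / 415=-14.12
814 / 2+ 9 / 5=2044 / 5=408.80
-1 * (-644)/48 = 161/12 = 13.42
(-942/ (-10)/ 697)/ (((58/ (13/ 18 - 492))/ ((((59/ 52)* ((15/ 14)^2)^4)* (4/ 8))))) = -13995554264296875/ 12409331662594048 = -1.13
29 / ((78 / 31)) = 11.53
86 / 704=43 / 352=0.12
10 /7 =1.43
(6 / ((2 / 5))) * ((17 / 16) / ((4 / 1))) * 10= 1275 / 32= 39.84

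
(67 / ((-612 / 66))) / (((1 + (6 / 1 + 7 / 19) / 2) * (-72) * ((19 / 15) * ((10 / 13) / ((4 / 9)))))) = 9581 / 875772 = 0.01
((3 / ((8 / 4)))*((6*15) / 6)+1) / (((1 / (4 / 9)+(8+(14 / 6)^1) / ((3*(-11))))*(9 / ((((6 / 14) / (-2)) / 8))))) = -1551 / 42952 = -0.04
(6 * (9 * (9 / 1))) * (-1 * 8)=-3888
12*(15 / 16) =45 / 4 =11.25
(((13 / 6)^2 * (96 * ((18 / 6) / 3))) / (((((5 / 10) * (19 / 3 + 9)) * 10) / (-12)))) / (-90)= 1352 / 1725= 0.78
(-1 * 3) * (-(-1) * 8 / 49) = -24 / 49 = -0.49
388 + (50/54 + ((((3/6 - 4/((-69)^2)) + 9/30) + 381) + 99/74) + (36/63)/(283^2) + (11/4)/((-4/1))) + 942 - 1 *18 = 40183516851145817/23701839794640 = 1695.38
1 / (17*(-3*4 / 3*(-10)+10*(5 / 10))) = 1 / 765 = 0.00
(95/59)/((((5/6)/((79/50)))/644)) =2899932/1475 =1966.06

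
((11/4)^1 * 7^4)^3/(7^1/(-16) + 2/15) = -276341298967965/292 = -946374311534.13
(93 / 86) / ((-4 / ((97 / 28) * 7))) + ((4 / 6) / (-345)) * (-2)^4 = -9380767 / 1424160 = -6.59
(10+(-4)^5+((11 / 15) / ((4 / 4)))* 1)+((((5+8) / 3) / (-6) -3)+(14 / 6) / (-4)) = -183163 / 180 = -1017.57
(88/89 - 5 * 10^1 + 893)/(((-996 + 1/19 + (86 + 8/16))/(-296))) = 844893520/3075751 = 274.70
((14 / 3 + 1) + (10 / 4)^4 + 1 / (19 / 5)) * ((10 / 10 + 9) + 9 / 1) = 41033 / 48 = 854.85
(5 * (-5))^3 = -15625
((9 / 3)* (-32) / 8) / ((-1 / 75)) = 900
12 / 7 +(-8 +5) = -9 / 7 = -1.29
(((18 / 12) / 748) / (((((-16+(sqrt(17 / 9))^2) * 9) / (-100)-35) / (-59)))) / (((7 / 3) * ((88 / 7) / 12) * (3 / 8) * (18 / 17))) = 1475 / 408133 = 0.00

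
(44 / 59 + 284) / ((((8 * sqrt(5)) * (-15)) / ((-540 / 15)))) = 38.20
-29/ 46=-0.63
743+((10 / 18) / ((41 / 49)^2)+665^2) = 442968.79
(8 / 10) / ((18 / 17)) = 34 / 45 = 0.76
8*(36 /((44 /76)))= 5472 /11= 497.45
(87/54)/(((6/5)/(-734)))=-53215/54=-985.46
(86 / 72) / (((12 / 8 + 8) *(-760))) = -43 / 259920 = -0.00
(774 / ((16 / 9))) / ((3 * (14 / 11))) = 12771 / 112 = 114.03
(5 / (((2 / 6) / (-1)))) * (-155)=2325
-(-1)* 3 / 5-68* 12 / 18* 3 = -677 / 5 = -135.40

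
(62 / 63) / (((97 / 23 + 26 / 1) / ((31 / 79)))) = 44206 / 3459015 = 0.01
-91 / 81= -1.12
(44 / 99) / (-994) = -2 / 4473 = -0.00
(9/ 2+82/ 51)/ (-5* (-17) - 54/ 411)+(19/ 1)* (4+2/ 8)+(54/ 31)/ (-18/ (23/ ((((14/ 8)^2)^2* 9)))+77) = 27396554964007/ 338307609948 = 80.98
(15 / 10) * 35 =52.50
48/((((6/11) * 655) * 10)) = 44/3275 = 0.01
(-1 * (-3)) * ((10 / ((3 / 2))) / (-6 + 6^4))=2 / 129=0.02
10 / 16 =5 / 8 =0.62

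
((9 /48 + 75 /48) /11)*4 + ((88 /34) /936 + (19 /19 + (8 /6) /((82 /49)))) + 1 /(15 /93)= 8.64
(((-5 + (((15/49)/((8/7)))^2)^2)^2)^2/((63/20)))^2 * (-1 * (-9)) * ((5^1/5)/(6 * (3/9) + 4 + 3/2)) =169499364707639853185796500374605074442993632062744094064453125/3617651520915892257082619075616177050117667199004656533504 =46853.43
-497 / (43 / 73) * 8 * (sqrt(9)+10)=-3773224 / 43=-87749.40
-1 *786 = -786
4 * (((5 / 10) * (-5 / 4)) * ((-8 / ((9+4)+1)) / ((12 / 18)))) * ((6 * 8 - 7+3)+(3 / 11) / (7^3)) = 2490225 / 26411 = 94.29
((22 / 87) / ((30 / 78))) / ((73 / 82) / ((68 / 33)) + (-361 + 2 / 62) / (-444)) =1829162192 / 3463793205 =0.53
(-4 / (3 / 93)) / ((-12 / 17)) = 527 / 3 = 175.67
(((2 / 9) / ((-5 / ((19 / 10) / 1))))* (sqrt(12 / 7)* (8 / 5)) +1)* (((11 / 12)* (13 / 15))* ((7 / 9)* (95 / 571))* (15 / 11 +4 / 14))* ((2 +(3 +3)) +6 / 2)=345059 / 185004 - 26224484* sqrt(21) / 364226625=1.54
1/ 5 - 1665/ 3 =-2774/ 5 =-554.80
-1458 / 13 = -112.15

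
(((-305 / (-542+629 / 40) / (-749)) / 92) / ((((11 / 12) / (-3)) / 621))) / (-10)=-32940 / 19271021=-0.00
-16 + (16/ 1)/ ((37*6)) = -1768/ 111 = -15.93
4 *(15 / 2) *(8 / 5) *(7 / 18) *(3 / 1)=56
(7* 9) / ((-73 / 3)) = -189 / 73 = -2.59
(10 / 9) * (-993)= -3310 / 3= -1103.33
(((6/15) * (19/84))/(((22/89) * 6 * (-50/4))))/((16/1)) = -1691/5544000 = -0.00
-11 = -11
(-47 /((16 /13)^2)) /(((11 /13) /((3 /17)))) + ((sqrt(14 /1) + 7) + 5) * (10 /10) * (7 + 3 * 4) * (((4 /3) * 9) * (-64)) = -8382888465 /47872-14592 * sqrt(14) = -229708.74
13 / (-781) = -13 / 781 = -0.02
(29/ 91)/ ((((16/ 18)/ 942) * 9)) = 13659/ 364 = 37.52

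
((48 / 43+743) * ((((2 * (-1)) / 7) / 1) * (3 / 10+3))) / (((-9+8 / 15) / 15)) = 6787935 / 5461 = 1242.98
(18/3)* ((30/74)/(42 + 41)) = 90/3071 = 0.03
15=15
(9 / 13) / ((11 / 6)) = 54 / 143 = 0.38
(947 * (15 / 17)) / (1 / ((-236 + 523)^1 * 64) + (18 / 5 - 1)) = 1304587200 / 4059413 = 321.37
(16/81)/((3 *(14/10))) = 80/1701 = 0.05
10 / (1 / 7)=70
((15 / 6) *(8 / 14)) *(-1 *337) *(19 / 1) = -64030 / 7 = -9147.14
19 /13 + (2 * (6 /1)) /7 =289 /91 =3.18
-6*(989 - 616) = -2238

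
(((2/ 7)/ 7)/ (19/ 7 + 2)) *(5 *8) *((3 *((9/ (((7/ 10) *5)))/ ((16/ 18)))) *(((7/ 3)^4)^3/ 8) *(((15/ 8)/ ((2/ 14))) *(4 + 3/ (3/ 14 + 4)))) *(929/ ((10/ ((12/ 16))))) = 1276670898251665/ 30279744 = 42162539.36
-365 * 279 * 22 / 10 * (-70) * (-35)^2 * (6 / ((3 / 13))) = 499490491500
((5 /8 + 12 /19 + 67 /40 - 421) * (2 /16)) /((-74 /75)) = 1191495 /22496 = 52.96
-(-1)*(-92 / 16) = -23 / 4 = -5.75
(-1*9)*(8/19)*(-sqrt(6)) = 72*sqrt(6)/19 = 9.28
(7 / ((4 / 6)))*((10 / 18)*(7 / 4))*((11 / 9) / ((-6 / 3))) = -2695 / 432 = -6.24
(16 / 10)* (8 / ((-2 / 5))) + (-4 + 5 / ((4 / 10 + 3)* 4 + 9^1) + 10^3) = 108957 / 113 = 964.22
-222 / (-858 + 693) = 74 / 55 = 1.35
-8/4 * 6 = -12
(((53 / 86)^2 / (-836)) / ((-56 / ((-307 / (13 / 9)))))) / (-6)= 2587089 / 9002529536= 0.00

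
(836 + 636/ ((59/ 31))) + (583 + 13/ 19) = 1966070/ 1121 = 1753.85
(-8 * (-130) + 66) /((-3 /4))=-4424 /3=-1474.67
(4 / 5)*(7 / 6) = 14 / 15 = 0.93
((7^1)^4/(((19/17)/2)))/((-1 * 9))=-81634/171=-477.39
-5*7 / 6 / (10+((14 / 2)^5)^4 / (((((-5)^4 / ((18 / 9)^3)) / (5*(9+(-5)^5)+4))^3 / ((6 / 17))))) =145263671875 / 5557776493048848707509386078840132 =0.00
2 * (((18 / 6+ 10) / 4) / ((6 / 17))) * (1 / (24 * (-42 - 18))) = -221 / 17280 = -0.01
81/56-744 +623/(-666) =-13864583/18648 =-743.49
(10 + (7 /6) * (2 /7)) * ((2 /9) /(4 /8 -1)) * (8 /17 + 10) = -22072 /459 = -48.09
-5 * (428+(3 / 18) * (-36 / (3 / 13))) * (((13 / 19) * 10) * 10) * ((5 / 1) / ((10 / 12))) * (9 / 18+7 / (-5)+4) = -48601800 / 19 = -2557989.47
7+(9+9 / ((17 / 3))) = 17.59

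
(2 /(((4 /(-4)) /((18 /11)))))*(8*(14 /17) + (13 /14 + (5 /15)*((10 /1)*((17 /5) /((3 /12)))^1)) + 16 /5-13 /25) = -5947278 /32725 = -181.74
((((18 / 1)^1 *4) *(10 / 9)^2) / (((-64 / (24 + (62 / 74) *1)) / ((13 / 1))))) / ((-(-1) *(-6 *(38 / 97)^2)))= 2810233075 / 5770224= 487.02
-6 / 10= -3 / 5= -0.60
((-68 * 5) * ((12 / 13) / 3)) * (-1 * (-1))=-1360 / 13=-104.62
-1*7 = -7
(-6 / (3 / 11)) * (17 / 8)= -187 / 4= -46.75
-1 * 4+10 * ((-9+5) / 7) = -9.71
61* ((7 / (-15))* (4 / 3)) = -1708 / 45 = -37.96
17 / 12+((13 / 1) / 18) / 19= 995 / 684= 1.45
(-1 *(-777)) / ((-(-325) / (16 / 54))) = 2072 / 2925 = 0.71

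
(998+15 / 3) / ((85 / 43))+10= 517.40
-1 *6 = -6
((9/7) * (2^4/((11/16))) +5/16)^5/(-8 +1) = -3609287.78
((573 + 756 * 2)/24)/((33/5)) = 3475/264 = 13.16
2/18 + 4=37/9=4.11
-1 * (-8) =8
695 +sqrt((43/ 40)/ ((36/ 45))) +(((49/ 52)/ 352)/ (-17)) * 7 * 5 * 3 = sqrt(86)/ 8 +216256615/ 311168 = 696.14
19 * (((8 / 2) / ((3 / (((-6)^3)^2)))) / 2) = 590976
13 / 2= 6.50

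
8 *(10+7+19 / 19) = 144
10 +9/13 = 139/13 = 10.69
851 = 851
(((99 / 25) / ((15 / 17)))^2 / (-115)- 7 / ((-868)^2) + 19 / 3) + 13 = 11115644957359 / 580203750000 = 19.16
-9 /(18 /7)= -3.50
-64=-64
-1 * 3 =-3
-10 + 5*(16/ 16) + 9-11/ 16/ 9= 565/ 144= 3.92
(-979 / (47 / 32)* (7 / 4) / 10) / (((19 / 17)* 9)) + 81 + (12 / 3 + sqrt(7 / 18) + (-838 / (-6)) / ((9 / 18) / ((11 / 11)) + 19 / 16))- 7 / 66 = sqrt(14) / 6 + 1241734793 / 7956630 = 156.69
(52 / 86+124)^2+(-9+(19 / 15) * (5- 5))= 28691523 / 1849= 15517.32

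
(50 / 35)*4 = 40 / 7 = 5.71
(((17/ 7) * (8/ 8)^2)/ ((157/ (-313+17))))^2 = 20.96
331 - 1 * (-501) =832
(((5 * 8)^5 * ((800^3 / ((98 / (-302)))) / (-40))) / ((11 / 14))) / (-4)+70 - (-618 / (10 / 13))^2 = -2473984001242359503 / 1925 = -1285186494151875.07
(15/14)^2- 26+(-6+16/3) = -15005/588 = -25.52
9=9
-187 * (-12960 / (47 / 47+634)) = 484704 / 127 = 3816.57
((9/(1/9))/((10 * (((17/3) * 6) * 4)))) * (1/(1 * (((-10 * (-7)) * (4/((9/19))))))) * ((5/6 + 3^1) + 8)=17253/14470400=0.00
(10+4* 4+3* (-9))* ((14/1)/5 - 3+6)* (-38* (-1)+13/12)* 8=-27202/15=-1813.47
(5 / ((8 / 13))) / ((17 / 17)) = 65 / 8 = 8.12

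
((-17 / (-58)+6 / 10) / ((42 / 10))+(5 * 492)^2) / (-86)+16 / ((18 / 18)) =-1052739013 / 14964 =-70351.44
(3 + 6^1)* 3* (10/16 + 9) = 2079/8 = 259.88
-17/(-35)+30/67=2189/2345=0.93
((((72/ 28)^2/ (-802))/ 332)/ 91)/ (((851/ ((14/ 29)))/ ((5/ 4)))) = -405/ 2092904668036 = -0.00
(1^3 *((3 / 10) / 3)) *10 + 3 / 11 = 14 / 11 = 1.27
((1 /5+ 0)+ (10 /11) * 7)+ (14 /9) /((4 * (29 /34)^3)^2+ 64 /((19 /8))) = 198741794489219 /30064015283445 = 6.61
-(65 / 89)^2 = -4225 / 7921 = -0.53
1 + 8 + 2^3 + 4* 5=37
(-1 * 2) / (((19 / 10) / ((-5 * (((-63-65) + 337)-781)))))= -57200 / 19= -3010.53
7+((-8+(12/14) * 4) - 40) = -37.57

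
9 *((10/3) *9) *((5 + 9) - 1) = 3510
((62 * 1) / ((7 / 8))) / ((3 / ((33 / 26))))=2728 / 91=29.98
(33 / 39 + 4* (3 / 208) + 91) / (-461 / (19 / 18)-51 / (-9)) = -272403 / 1277692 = -0.21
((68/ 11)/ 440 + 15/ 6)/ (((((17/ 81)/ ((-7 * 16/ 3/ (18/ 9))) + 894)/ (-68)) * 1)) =-156383136/ 817785155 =-0.19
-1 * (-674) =674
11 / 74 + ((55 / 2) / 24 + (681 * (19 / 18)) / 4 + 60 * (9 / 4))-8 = 308.00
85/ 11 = 7.73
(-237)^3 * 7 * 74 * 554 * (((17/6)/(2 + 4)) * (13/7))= -3350242899393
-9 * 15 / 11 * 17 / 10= -459 / 22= -20.86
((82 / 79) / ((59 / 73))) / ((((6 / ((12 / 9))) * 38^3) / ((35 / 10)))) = 20951 / 1150912764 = 0.00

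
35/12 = 2.92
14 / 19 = 0.74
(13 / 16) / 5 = 13 / 80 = 0.16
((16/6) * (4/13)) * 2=64/39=1.64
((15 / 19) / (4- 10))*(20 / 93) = -50 / 1767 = -0.03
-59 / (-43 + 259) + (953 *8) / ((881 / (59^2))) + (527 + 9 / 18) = 5832784265 / 190296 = 30651.11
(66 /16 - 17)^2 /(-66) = -10609 /4224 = -2.51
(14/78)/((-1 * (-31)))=7/1209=0.01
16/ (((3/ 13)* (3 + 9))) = 52/ 9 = 5.78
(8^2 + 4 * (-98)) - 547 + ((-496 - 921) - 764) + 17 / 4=-12207 / 4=-3051.75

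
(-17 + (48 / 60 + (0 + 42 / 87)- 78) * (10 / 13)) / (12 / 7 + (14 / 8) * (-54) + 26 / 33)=13239534 / 16023631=0.83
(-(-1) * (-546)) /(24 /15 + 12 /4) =-2730 /23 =-118.70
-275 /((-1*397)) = 275 /397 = 0.69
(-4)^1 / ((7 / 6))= -24 / 7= -3.43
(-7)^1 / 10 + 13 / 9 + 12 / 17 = 2219 / 1530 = 1.45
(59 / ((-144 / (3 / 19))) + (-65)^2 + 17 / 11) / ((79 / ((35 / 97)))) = 1484001925 / 76875216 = 19.30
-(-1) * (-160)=-160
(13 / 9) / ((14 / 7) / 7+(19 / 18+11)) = 182 / 1555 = 0.12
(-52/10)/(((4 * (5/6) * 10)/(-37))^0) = -26/5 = -5.20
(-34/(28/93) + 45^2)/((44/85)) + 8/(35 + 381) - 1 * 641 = 24446771/8008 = 3052.79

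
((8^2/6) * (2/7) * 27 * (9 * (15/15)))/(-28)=-1296/49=-26.45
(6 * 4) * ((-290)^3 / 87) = -6728000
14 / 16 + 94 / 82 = 2.02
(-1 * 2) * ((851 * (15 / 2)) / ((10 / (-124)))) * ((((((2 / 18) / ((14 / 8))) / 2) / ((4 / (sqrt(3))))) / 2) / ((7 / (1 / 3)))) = 26381 * sqrt(3) / 882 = 51.81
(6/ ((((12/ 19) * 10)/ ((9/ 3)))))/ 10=57/ 200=0.28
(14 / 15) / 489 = 14 / 7335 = 0.00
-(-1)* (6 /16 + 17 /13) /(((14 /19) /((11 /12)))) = 5225 /2496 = 2.09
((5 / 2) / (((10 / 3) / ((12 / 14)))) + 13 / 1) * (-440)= -42020 / 7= -6002.86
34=34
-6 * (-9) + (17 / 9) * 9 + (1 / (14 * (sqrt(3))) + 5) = sqrt(3) / 42 + 76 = 76.04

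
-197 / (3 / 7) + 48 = -1235 / 3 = -411.67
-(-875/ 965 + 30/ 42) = 260/ 1351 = 0.19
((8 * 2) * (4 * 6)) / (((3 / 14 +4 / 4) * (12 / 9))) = 237.18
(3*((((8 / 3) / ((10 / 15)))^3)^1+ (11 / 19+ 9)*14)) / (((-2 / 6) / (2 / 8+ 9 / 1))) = -313353 / 19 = -16492.26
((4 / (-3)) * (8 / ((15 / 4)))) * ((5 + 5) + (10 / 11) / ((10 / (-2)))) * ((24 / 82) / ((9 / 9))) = -18432 / 2255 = -8.17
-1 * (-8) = 8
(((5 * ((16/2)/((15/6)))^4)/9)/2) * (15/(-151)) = -2.89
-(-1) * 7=7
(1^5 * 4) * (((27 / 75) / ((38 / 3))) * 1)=54 / 475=0.11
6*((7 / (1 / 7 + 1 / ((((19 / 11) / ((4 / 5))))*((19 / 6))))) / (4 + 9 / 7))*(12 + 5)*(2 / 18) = 21049910 / 405483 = 51.91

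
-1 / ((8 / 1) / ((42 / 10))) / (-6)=7 / 80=0.09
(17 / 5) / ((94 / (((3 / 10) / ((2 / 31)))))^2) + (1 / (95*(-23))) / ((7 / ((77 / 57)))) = 3623566597 / 440191848000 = 0.01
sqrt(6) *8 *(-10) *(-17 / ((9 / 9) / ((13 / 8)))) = 2210 *sqrt(6) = 5413.37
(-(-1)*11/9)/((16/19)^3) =2.05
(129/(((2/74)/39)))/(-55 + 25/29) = -3438.38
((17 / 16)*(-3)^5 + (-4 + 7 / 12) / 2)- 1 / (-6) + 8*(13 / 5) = -57343 / 240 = -238.93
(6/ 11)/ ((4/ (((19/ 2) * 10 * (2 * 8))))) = 2280/ 11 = 207.27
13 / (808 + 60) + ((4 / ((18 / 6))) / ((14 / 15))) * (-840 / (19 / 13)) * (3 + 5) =-108326153 / 16492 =-6568.41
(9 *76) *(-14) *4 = -38304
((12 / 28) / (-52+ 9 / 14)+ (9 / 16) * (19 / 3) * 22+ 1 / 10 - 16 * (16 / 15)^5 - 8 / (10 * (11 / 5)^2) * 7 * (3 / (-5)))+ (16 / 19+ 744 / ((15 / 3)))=2075747993210957 / 10041859575000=206.71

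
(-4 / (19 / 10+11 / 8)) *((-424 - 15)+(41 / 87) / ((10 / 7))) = 6106288 / 11397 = 535.78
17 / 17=1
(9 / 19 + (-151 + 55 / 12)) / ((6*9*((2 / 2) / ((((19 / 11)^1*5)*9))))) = -210.07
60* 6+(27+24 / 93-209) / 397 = 4424886 / 12307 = 359.54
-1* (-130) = 130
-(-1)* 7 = 7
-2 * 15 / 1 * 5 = -150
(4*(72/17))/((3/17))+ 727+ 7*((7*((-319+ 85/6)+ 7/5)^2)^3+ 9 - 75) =1366153240006909367440888129/729000000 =1874009931422372246.15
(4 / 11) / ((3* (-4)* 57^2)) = -1 / 107217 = -0.00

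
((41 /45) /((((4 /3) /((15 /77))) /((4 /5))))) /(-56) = -41 /21560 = -0.00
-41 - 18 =-59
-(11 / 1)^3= -1331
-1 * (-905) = 905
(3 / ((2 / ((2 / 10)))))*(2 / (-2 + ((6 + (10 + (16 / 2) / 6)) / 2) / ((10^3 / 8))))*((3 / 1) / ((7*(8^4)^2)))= -675 / 85026930688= -0.00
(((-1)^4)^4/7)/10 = 1/70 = 0.01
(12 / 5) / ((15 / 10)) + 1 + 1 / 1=18 / 5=3.60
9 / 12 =3 / 4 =0.75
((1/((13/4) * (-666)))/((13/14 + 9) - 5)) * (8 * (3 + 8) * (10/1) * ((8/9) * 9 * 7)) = -1379840/298701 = -4.62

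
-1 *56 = -56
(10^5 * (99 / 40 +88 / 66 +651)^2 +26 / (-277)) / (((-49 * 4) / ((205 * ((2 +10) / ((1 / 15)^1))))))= -219131360495310925 / 27146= -8072325959452.99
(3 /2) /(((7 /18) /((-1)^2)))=27 /7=3.86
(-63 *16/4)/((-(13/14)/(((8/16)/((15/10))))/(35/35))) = 1176/13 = 90.46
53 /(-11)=-53 /11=-4.82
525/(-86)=-525/86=-6.10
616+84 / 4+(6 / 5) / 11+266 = 49671 / 55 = 903.11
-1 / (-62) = 1 / 62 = 0.02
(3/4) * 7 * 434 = 4557/2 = 2278.50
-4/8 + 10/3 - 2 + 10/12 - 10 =-8.33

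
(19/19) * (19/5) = 19/5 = 3.80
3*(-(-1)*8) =24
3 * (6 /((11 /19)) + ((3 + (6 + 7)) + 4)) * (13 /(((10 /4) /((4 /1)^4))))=6669312 /55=121260.22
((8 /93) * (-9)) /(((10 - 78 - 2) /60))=144 /217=0.66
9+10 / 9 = 91 / 9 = 10.11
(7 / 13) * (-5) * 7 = -245 / 13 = -18.85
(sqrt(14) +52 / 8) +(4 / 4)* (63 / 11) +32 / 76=sqrt(14) +5287 / 418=16.39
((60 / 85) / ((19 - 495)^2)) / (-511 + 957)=3 / 429474808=0.00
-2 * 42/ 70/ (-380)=0.00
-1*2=-2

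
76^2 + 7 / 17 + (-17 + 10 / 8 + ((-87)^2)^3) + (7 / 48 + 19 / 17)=353838984725075 / 816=433626206770.93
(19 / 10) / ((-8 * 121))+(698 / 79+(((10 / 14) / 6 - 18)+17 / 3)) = -18097587 / 5353040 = -3.38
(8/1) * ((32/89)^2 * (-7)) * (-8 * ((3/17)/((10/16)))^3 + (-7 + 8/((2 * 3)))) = 617703890944/14593452375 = 42.33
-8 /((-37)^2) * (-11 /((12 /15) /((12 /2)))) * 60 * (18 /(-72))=-9900 /1369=-7.23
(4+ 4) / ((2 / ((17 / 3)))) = 68 / 3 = 22.67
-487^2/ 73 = -237169/ 73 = -3248.89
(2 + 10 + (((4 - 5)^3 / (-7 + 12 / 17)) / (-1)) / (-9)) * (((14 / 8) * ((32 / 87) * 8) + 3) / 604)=8205257 / 50603724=0.16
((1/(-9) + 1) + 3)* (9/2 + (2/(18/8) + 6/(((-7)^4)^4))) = 16117971326257025/769104964610766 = 20.96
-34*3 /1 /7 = -102 /7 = -14.57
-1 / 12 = -0.08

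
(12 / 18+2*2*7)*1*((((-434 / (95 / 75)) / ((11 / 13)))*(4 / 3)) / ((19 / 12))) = -38816960 / 3971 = -9775.11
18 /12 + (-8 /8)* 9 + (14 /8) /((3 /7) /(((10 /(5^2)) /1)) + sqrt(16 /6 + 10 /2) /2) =-8985 /904 + 343* sqrt(69) /904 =-6.79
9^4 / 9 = 729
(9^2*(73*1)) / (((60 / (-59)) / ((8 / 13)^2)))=-1860624 / 845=-2201.92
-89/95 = -0.94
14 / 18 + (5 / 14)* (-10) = -176 / 63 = -2.79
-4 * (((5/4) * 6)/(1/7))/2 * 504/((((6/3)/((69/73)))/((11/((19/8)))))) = -160665120/1387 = -115836.42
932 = 932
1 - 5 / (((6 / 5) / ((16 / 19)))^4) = -2243999 / 10556001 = -0.21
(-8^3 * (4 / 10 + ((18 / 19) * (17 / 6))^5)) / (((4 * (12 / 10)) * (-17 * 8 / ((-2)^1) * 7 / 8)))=-221450041984 / 883967343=-250.52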